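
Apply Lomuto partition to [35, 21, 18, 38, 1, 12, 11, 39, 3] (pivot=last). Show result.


Elements <= 3 go left of pivot.
Result: [1, 3, 18, 38, 35, 12, 11, 39, 21], pivot at index 1


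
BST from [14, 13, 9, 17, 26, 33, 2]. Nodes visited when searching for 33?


BST root = 14
Search for 33: compare at each node
Path: [14, 17, 26, 33]


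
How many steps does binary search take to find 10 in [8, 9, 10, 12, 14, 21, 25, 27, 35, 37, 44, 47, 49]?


Search for 10:
[0,12] mid=6 arr[6]=25
[0,5] mid=2 arr[2]=10
Total: 2 comparisons


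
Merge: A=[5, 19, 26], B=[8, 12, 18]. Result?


Compare heads, take smaller each step.
Merged: [5, 8, 12, 18, 19, 26]


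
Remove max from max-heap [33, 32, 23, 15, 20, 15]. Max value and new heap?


Max = 33
Replace root with last, heapify down
Resulting heap: [32, 20, 23, 15, 15]


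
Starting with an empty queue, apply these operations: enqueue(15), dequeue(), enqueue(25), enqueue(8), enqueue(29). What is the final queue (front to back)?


enqueue(15) -> [15]
dequeue() returns 15 -> []
enqueue(25) -> [25]
enqueue(8) -> [25, 8]
enqueue(29) -> [25, 8, 29]
Final queue (front to back): [25, 8, 29]


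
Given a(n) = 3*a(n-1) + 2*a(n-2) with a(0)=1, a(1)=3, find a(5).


Build bottom-up:
...a(3)=39, a(4)=139, a(5)=3*139+2*39=495


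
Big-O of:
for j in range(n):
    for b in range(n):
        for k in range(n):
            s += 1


Per nesting level: O(n) * O(n) * O(n) = O(n^3)
Complexity: O(n^3)


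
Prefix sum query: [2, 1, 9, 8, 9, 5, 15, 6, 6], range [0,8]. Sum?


Prefix sums: [0, 2, 3, 12, 20, 29, 34, 49, 55, 61]
Sum[0..8] = prefix[9] - prefix[0] = 61 - 0 = 61


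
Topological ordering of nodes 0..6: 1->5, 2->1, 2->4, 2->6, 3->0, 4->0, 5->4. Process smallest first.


Kahn's algorithm, process smallest node first
Order: [2, 1, 3, 5, 4, 0, 6]


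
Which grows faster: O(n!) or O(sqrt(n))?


sublinear grows slower than factorial
O(sqrt(n)) is asymptotically smaller; O(n!) grows faster


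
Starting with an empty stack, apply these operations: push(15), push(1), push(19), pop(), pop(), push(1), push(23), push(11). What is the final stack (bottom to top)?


push(15) -> [15]
push(1) -> [15, 1]
push(19) -> [15, 1, 19]
pop() returns 19 -> [15, 1]
pop() returns 1 -> [15]
push(1) -> [15, 1]
push(23) -> [15, 1, 23]
push(11) -> [15, 1, 23, 11]
Final stack (bottom to top): [15, 1, 23, 11]


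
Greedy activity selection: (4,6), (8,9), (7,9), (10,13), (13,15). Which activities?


Greedy: pick earliest-ending, then skip overlaps.
Selected (4 activities): [(4, 6), (8, 9), (10, 13), (13, 15)]


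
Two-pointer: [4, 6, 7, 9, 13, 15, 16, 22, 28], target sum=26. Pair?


Two pointers: lo=0, hi=8
Found pair: (4, 22) summing to 26


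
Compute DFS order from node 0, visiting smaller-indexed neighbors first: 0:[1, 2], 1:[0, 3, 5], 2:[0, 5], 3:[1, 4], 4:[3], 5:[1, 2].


DFS stack-based: start with [0]
Visit order: [0, 1, 3, 4, 5, 2]


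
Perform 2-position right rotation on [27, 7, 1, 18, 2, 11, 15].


Right rotate by 2: [11, 15, 27, 7, 1, 18, 2]


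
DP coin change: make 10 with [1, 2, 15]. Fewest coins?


dp[0]=0; dp[i]=1+min(dp[i-c] for c in coins)
...dp[5]=3, dp[6]=3, dp[7]=4, dp[8]=4, dp[9]=5, dp[10]=5
Minimum coins for 10 = 5


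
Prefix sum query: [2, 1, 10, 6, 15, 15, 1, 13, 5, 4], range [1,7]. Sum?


Prefix sums: [0, 2, 3, 13, 19, 34, 49, 50, 63, 68, 72]
Sum[1..7] = prefix[8] - prefix[1] = 63 - 2 = 61


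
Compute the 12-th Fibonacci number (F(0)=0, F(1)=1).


F(n)=F(n-1)+F(n-2)
...F(10)=55, F(11)=89, F(12)=144


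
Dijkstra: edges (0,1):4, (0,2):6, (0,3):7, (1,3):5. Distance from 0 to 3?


Dijkstra from 0:
Distances: {0: 0, 1: 4, 2: 6, 3: 7}
Shortest distance to 3 = 7, path = [0, 3]


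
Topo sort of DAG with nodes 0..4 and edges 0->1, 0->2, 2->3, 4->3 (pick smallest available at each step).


Kahn's algorithm, process smallest node first
Order: [0, 1, 2, 4, 3]


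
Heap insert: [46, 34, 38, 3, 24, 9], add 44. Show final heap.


Append 44: [46, 34, 38, 3, 24, 9, 44]
Bubble up: swap idx 6(44) with idx 2(38)
Result: [46, 34, 44, 3, 24, 9, 38]


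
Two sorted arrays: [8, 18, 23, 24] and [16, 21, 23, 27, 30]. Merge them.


Compare heads, take smaller each step.
Merged: [8, 16, 18, 21, 23, 23, 24, 27, 30]


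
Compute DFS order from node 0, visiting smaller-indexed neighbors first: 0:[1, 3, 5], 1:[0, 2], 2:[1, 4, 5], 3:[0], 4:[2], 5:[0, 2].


DFS stack-based: start with [0]
Visit order: [0, 1, 2, 4, 5, 3]


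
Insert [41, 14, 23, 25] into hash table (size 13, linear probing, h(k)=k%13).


Insertions: 41->slot 2; 14->slot 1; 23->slot 10; 25->slot 12
Table: [None, 14, 41, None, None, None, None, None, None, None, 23, None, 25]


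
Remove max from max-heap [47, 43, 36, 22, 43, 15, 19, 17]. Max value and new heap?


Max = 47
Replace root with last, heapify down
Resulting heap: [43, 43, 36, 22, 17, 15, 19]


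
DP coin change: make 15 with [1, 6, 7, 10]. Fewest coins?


dp[0]=0; dp[i]=1+min(dp[i-c] for c in coins)
...dp[10]=1, dp[11]=2, dp[12]=2, dp[13]=2, dp[14]=2, dp[15]=3
Minimum coins for 15 = 3


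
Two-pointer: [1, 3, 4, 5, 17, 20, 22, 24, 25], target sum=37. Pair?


Two pointers: lo=0, hi=8
Found pair: (17, 20) summing to 37


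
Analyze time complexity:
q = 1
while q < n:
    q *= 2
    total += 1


Per nesting level: O(log n) = O(log n)
Complexity: O(log n)


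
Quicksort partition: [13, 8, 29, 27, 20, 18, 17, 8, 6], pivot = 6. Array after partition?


Elements <= 6 go left of pivot.
Result: [6, 8, 29, 27, 20, 18, 17, 8, 13], pivot at index 0


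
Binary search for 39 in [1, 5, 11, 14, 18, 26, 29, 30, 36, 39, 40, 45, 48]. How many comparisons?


Search for 39:
[0,12] mid=6 arr[6]=29
[7,12] mid=9 arr[9]=39
Total: 2 comparisons


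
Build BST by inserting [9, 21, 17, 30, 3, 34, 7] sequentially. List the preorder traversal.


Root = 9; build tree by BST insertion.
Preorder traversal: [9, 3, 7, 21, 17, 30, 34]


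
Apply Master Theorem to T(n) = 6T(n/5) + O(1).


a=6, b=5, c=0. log_5(6)=1.113 > c=0. Case 1: O(n^log_b(a)) = O(n^1.113)
Complexity: O(n^1.113)


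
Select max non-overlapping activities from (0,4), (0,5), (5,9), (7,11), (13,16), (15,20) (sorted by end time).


Greedy: pick earliest-ending, then skip overlaps.
Selected (3 activities): [(0, 4), (5, 9), (13, 16)]


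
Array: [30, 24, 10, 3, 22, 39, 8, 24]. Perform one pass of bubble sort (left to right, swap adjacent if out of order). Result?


After one pass: [24, 10, 3, 22, 30, 8, 24, 39]


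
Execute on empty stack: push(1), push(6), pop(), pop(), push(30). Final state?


push(1) -> [1]
push(6) -> [1, 6]
pop() returns 6 -> [1]
pop() returns 1 -> []
push(30) -> [30]
Final stack (bottom to top): [30]


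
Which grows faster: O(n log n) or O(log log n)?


double-logarithmic grows slower than linearithmic
O(log log n) is asymptotically smaller; O(n log n) grows faster


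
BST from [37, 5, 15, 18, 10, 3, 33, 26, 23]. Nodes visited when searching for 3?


BST root = 37
Search for 3: compare at each node
Path: [37, 5, 3]


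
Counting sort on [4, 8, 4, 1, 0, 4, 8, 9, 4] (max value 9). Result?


Count array: [1, 1, 0, 0, 4, 0, 0, 0, 2, 1]
Reconstruct: [0, 1, 4, 4, 4, 4, 8, 8, 9]


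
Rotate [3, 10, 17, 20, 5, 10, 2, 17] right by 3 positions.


Right rotate by 3: [10, 2, 17, 3, 10, 17, 20, 5]


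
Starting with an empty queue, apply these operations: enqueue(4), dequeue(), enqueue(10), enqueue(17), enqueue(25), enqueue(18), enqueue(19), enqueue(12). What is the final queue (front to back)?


enqueue(4) -> [4]
dequeue() returns 4 -> []
enqueue(10) -> [10]
enqueue(17) -> [10, 17]
enqueue(25) -> [10, 17, 25]
enqueue(18) -> [10, 17, 25, 18]
enqueue(19) -> [10, 17, 25, 18, 19]
enqueue(12) -> [10, 17, 25, 18, 19, 12]
Final queue (front to back): [10, 17, 25, 18, 19, 12]


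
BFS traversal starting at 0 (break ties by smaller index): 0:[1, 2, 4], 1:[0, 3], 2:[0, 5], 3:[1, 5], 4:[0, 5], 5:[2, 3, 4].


BFS queue: start with [0]
Visit order: [0, 1, 2, 4, 3, 5]


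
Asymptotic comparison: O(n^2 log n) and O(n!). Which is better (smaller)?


n^2 log n grows slower than factorial
O(n^2 log n) is asymptotically smaller; O(n!) grows faster


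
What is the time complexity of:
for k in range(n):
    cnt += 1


Per nesting level: O(n) = O(n)
Complexity: O(n)


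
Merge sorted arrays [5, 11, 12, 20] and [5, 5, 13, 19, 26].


Compare heads, take smaller each step.
Merged: [5, 5, 5, 11, 12, 13, 19, 20, 26]


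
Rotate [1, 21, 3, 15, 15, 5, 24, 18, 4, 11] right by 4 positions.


Right rotate by 4: [24, 18, 4, 11, 1, 21, 3, 15, 15, 5]


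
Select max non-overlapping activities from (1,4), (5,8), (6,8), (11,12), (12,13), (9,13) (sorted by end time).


Greedy: pick earliest-ending, then skip overlaps.
Selected (4 activities): [(1, 4), (5, 8), (11, 12), (12, 13)]


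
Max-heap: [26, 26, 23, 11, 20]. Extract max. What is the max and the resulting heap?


Max = 26
Replace root with last, heapify down
Resulting heap: [26, 20, 23, 11]


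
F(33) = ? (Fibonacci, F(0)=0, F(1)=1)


F(n)=F(n-1)+F(n-2)
...F(31)=1346269, F(32)=2178309, F(33)=3524578


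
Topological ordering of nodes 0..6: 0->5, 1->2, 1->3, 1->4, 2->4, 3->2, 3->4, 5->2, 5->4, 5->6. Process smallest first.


Kahn's algorithm, process smallest node first
Order: [0, 1, 3, 5, 2, 4, 6]


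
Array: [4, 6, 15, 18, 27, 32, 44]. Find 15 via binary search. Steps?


Search for 15:
[0,6] mid=3 arr[3]=18
[0,2] mid=1 arr[1]=6
[2,2] mid=2 arr[2]=15
Total: 3 comparisons


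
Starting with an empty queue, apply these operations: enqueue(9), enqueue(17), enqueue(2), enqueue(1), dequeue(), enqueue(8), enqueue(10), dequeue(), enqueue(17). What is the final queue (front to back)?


enqueue(9) -> [9]
enqueue(17) -> [9, 17]
enqueue(2) -> [9, 17, 2]
enqueue(1) -> [9, 17, 2, 1]
dequeue() returns 9 -> [17, 2, 1]
enqueue(8) -> [17, 2, 1, 8]
enqueue(10) -> [17, 2, 1, 8, 10]
dequeue() returns 17 -> [2, 1, 8, 10]
enqueue(17) -> [2, 1, 8, 10, 17]
Final queue (front to back): [2, 1, 8, 10, 17]


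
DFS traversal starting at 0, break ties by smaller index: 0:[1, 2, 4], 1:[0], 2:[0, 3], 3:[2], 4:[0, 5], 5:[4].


DFS stack-based: start with [0]
Visit order: [0, 1, 2, 3, 4, 5]


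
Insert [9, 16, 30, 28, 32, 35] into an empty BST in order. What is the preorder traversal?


Root = 9; build tree by BST insertion.
Preorder traversal: [9, 16, 30, 28, 32, 35]


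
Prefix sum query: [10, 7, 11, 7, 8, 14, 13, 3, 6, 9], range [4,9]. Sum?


Prefix sums: [0, 10, 17, 28, 35, 43, 57, 70, 73, 79, 88]
Sum[4..9] = prefix[10] - prefix[4] = 88 - 35 = 53


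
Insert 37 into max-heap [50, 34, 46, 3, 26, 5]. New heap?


Append 37: [50, 34, 46, 3, 26, 5, 37]
Bubble up: no swaps needed
Result: [50, 34, 46, 3, 26, 5, 37]


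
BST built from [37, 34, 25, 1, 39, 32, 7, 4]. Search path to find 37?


BST root = 37
Search for 37: compare at each node
Path: [37]


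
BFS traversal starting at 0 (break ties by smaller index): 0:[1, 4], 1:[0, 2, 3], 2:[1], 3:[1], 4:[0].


BFS queue: start with [0]
Visit order: [0, 1, 4, 2, 3]


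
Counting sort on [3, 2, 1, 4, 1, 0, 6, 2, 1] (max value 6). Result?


Count array: [1, 3, 2, 1, 1, 0, 1]
Reconstruct: [0, 1, 1, 1, 2, 2, 3, 4, 6]


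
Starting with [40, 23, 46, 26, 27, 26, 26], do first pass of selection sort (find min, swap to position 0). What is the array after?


After one pass: [23, 40, 46, 26, 27, 26, 26]


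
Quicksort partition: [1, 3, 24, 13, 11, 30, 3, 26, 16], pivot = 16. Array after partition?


Elements <= 16 go left of pivot.
Result: [1, 3, 13, 11, 3, 16, 24, 26, 30], pivot at index 5


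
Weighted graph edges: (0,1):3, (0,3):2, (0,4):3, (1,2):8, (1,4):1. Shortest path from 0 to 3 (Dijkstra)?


Dijkstra from 0:
Distances: {0: 0, 1: 3, 2: 11, 3: 2, 4: 3}
Shortest distance to 3 = 2, path = [0, 3]


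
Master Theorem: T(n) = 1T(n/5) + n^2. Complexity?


a=1, b=5, c=2. log_5(1)=0 < c=2. Case 3: O(n^c) = O(n^2)
Complexity: O(n^2)


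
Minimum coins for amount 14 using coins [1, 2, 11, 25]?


dp[0]=0; dp[i]=1+min(dp[i-c] for c in coins)
...dp[9]=5, dp[10]=5, dp[11]=1, dp[12]=2, dp[13]=2, dp[14]=3
Minimum coins for 14 = 3


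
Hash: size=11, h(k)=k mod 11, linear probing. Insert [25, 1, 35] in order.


Insertions: 25->slot 3; 1->slot 1; 35->slot 2
Table: [None, 1, 35, 25, None, None, None, None, None, None, None]


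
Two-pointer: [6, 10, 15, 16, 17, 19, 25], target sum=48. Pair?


Two pointers: lo=0, hi=6
No pair sums to 48


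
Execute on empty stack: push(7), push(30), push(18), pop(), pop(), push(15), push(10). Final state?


push(7) -> [7]
push(30) -> [7, 30]
push(18) -> [7, 30, 18]
pop() returns 18 -> [7, 30]
pop() returns 30 -> [7]
push(15) -> [7, 15]
push(10) -> [7, 15, 10]
Final stack (bottom to top): [7, 15, 10]


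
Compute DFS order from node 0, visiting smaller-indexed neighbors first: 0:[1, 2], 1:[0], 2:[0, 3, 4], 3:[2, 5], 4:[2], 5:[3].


DFS stack-based: start with [0]
Visit order: [0, 1, 2, 3, 5, 4]


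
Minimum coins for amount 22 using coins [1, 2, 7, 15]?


dp[0]=0; dp[i]=1+min(dp[i-c] for c in coins)
...dp[17]=2, dp[18]=3, dp[19]=3, dp[20]=4, dp[21]=3, dp[22]=2
Minimum coins for 22 = 2


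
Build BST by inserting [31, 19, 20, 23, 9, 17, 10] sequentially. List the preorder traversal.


Root = 31; build tree by BST insertion.
Preorder traversal: [31, 19, 9, 17, 10, 20, 23]


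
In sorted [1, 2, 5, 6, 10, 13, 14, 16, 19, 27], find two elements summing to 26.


Two pointers: lo=0, hi=9
Found pair: (10, 16) summing to 26


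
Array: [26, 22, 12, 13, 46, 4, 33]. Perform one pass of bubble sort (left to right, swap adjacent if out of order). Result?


After one pass: [22, 12, 13, 26, 4, 33, 46]


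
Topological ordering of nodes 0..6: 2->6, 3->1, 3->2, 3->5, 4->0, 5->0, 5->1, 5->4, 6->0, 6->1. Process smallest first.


Kahn's algorithm, process smallest node first
Order: [3, 2, 5, 4, 6, 0, 1]


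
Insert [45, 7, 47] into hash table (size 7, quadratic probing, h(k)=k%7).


Insertions: 45->slot 3; 7->slot 0; 47->slot 5
Table: [7, None, None, 45, None, 47, None]


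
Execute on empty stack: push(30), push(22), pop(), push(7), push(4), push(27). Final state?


push(30) -> [30]
push(22) -> [30, 22]
pop() returns 22 -> [30]
push(7) -> [30, 7]
push(4) -> [30, 7, 4]
push(27) -> [30, 7, 4, 27]
Final stack (bottom to top): [30, 7, 4, 27]


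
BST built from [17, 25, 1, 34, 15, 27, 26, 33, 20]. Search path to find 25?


BST root = 17
Search for 25: compare at each node
Path: [17, 25]


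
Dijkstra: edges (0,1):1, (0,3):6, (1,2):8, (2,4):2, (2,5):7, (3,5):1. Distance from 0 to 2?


Dijkstra from 0:
Distances: {0: 0, 1: 1, 2: 9, 3: 6, 4: 11, 5: 7}
Shortest distance to 2 = 9, path = [0, 1, 2]


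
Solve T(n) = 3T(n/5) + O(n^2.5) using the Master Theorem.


a=3, b=5, c=2.5. log_5(3)=0.683 < c=2.5. Case 3: O(n^c) = O(n^2.500)
Complexity: O(n^2.500)


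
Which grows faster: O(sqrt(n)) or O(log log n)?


double-logarithmic grows slower than sublinear
O(log log n) is asymptotically smaller; O(sqrt(n)) grows faster


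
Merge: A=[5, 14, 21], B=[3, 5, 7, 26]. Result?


Compare heads, take smaller each step.
Merged: [3, 5, 5, 7, 14, 21, 26]


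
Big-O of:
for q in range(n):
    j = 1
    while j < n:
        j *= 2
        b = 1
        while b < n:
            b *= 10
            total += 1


Per nesting level: O(n) * O(log n) * O(log n) = O(n (log n)^2)
Complexity: O(n (log n)^2)


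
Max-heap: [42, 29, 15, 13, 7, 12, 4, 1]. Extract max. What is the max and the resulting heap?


Max = 42
Replace root with last, heapify down
Resulting heap: [29, 13, 15, 1, 7, 12, 4]


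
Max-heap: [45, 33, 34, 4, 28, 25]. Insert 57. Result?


Append 57: [45, 33, 34, 4, 28, 25, 57]
Bubble up: swap idx 6(57) with idx 2(34); swap idx 2(57) with idx 0(45)
Result: [57, 33, 45, 4, 28, 25, 34]


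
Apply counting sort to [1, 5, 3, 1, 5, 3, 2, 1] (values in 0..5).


Count array: [0, 3, 1, 2, 0, 2]
Reconstruct: [1, 1, 1, 2, 3, 3, 5, 5]


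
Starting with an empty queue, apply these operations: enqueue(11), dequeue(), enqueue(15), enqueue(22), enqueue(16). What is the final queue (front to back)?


enqueue(11) -> [11]
dequeue() returns 11 -> []
enqueue(15) -> [15]
enqueue(22) -> [15, 22]
enqueue(16) -> [15, 22, 16]
Final queue (front to back): [15, 22, 16]


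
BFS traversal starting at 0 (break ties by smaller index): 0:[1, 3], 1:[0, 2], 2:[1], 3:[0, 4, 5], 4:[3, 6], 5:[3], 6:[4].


BFS queue: start with [0]
Visit order: [0, 1, 3, 2, 4, 5, 6]


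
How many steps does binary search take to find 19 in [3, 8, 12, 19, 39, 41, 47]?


Search for 19:
[0,6] mid=3 arr[3]=19
Total: 1 comparisons


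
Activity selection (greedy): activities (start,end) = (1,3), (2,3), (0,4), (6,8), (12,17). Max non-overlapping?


Greedy: pick earliest-ending, then skip overlaps.
Selected (3 activities): [(1, 3), (6, 8), (12, 17)]


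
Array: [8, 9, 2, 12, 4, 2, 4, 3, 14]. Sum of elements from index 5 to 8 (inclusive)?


Prefix sums: [0, 8, 17, 19, 31, 35, 37, 41, 44, 58]
Sum[5..8] = prefix[9] - prefix[5] = 58 - 35 = 23


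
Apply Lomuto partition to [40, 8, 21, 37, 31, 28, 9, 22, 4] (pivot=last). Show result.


Elements <= 4 go left of pivot.
Result: [4, 8, 21, 37, 31, 28, 9, 22, 40], pivot at index 0


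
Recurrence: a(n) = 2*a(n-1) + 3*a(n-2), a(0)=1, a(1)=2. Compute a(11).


Build bottom-up:
...a(9)=14762, a(10)=44287, a(11)=2*44287+3*14762=132860


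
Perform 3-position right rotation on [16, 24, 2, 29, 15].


Right rotate by 3: [2, 29, 15, 16, 24]


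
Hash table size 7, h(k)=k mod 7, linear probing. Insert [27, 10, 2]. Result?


Insertions: 27->slot 6; 10->slot 3; 2->slot 2
Table: [None, None, 2, 10, None, None, 27]


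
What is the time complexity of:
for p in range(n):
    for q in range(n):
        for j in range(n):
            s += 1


Per nesting level: O(n) * O(n) * O(n) = O(n^3)
Complexity: O(n^3)


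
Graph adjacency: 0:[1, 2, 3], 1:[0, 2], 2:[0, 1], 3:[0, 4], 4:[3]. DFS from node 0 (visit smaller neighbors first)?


DFS stack-based: start with [0]
Visit order: [0, 1, 2, 3, 4]


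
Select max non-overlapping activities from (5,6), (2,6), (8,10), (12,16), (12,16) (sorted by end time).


Greedy: pick earliest-ending, then skip overlaps.
Selected (3 activities): [(5, 6), (8, 10), (12, 16)]


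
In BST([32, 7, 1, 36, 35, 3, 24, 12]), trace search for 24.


BST root = 32
Search for 24: compare at each node
Path: [32, 7, 24]


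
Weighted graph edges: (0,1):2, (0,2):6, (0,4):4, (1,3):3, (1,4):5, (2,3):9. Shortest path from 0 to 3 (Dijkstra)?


Dijkstra from 0:
Distances: {0: 0, 1: 2, 2: 6, 3: 5, 4: 4}
Shortest distance to 3 = 5, path = [0, 1, 3]


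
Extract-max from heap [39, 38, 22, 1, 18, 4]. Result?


Max = 39
Replace root with last, heapify down
Resulting heap: [38, 18, 22, 1, 4]


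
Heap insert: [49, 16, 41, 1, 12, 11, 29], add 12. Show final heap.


Append 12: [49, 16, 41, 1, 12, 11, 29, 12]
Bubble up: swap idx 7(12) with idx 3(1)
Result: [49, 16, 41, 12, 12, 11, 29, 1]


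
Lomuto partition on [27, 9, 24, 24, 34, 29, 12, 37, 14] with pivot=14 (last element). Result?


Elements <= 14 go left of pivot.
Result: [9, 12, 14, 24, 34, 29, 27, 37, 24], pivot at index 2


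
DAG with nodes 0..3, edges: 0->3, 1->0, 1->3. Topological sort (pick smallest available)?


Kahn's algorithm, process smallest node first
Order: [1, 0, 2, 3]


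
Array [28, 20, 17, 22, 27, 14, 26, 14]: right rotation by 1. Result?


Right rotate by 1: [14, 28, 20, 17, 22, 27, 14, 26]


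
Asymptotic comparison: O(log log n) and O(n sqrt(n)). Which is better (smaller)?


double-logarithmic grows slower than n^1.5
O(log log n) is asymptotically smaller; O(n sqrt(n)) grows faster


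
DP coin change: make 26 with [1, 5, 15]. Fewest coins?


dp[0]=0; dp[i]=1+min(dp[i-c] for c in coins)
...dp[21]=3, dp[22]=4, dp[23]=5, dp[24]=6, dp[25]=3, dp[26]=4
Minimum coins for 26 = 4


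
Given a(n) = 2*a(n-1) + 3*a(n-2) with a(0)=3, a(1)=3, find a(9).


Build bottom-up:
...a(7)=3279, a(8)=9843, a(9)=2*9843+3*3279=29523


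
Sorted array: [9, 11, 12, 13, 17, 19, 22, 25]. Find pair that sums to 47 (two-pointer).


Two pointers: lo=0, hi=7
Found pair: (22, 25) summing to 47


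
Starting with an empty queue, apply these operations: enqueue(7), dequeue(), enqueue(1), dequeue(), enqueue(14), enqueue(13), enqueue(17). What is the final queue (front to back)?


enqueue(7) -> [7]
dequeue() returns 7 -> []
enqueue(1) -> [1]
dequeue() returns 1 -> []
enqueue(14) -> [14]
enqueue(13) -> [14, 13]
enqueue(17) -> [14, 13, 17]
Final queue (front to back): [14, 13, 17]


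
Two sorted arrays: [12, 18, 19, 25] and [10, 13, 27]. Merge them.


Compare heads, take smaller each step.
Merged: [10, 12, 13, 18, 19, 25, 27]


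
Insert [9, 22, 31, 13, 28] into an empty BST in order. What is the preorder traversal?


Root = 9; build tree by BST insertion.
Preorder traversal: [9, 22, 13, 31, 28]


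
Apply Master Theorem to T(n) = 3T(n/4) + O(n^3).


a=3, b=4, c=3. log_4(3)=0.792 < c=3. Case 3: O(n^c) = O(n^3)
Complexity: O(n^3)


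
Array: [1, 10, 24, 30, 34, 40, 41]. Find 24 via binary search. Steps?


Search for 24:
[0,6] mid=3 arr[3]=30
[0,2] mid=1 arr[1]=10
[2,2] mid=2 arr[2]=24
Total: 3 comparisons


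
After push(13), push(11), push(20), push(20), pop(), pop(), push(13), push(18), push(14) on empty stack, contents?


push(13) -> [13]
push(11) -> [13, 11]
push(20) -> [13, 11, 20]
push(20) -> [13, 11, 20, 20]
pop() returns 20 -> [13, 11, 20]
pop() returns 20 -> [13, 11]
push(13) -> [13, 11, 13]
push(18) -> [13, 11, 13, 18]
push(14) -> [13, 11, 13, 18, 14]
Final stack (bottom to top): [13, 11, 13, 18, 14]


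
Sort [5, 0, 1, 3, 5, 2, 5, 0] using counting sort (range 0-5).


Count array: [2, 1, 1, 1, 0, 3]
Reconstruct: [0, 0, 1, 2, 3, 5, 5, 5]


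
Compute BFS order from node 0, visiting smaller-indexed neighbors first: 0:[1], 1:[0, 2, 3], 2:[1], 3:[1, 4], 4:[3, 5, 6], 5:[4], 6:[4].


BFS queue: start with [0]
Visit order: [0, 1, 2, 3, 4, 5, 6]


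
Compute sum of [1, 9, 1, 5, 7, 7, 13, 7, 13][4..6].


Prefix sums: [0, 1, 10, 11, 16, 23, 30, 43, 50, 63]
Sum[4..6] = prefix[7] - prefix[4] = 43 - 16 = 27


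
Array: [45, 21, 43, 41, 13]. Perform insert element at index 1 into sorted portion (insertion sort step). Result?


After one pass: [21, 45, 43, 41, 13]


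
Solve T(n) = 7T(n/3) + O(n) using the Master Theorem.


a=7, b=3, c=1. log_3(7)=1.771 > c=1. Case 1: O(n^log_b(a)) = O(n^1.771)
Complexity: O(n^1.771)


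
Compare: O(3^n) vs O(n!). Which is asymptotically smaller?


exponential (base 3) grows slower than factorial
O(3^n) is asymptotically smaller; O(n!) grows faster


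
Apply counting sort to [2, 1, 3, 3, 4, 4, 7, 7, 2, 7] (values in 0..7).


Count array: [0, 1, 2, 2, 2, 0, 0, 3]
Reconstruct: [1, 2, 2, 3, 3, 4, 4, 7, 7, 7]


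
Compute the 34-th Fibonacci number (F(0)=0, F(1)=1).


F(n)=F(n-1)+F(n-2)
...F(32)=2178309, F(33)=3524578, F(34)=5702887


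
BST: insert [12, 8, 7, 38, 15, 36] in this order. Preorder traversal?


Root = 12; build tree by BST insertion.
Preorder traversal: [12, 8, 7, 38, 15, 36]


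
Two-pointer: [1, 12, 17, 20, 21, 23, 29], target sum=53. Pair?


Two pointers: lo=0, hi=6
No pair sums to 53


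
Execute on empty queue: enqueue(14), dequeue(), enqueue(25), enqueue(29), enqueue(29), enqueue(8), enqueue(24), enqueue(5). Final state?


enqueue(14) -> [14]
dequeue() returns 14 -> []
enqueue(25) -> [25]
enqueue(29) -> [25, 29]
enqueue(29) -> [25, 29, 29]
enqueue(8) -> [25, 29, 29, 8]
enqueue(24) -> [25, 29, 29, 8, 24]
enqueue(5) -> [25, 29, 29, 8, 24, 5]
Final queue (front to back): [25, 29, 29, 8, 24, 5]


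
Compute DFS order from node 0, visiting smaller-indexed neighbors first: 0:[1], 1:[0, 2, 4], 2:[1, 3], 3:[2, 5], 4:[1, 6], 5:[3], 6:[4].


DFS stack-based: start with [0]
Visit order: [0, 1, 2, 3, 5, 4, 6]


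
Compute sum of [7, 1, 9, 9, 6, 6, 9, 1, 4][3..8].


Prefix sums: [0, 7, 8, 17, 26, 32, 38, 47, 48, 52]
Sum[3..8] = prefix[9] - prefix[3] = 52 - 17 = 35


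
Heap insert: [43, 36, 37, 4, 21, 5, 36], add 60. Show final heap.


Append 60: [43, 36, 37, 4, 21, 5, 36, 60]
Bubble up: swap idx 7(60) with idx 3(4); swap idx 3(60) with idx 1(36); swap idx 1(60) with idx 0(43)
Result: [60, 43, 37, 36, 21, 5, 36, 4]


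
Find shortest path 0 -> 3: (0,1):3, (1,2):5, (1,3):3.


Dijkstra from 0:
Distances: {0: 0, 1: 3, 2: 8, 3: 6}
Shortest distance to 3 = 6, path = [0, 1, 3]


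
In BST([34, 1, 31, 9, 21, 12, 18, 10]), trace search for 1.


BST root = 34
Search for 1: compare at each node
Path: [34, 1]


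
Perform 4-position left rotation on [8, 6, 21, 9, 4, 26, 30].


Left rotate by 4: [4, 26, 30, 8, 6, 21, 9]


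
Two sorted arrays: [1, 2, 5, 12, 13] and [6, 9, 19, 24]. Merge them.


Compare heads, take smaller each step.
Merged: [1, 2, 5, 6, 9, 12, 13, 19, 24]


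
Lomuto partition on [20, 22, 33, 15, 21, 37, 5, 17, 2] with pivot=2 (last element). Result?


Elements <= 2 go left of pivot.
Result: [2, 22, 33, 15, 21, 37, 5, 17, 20], pivot at index 0


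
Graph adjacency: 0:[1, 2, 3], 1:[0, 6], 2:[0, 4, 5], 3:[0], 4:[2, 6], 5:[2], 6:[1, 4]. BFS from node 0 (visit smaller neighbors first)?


BFS queue: start with [0]
Visit order: [0, 1, 2, 3, 6, 4, 5]


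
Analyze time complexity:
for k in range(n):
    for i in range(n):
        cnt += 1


Per nesting level: O(n) * O(n) = O(n^2)
Complexity: O(n^2)


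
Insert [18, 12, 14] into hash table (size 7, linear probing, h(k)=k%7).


Insertions: 18->slot 4; 12->slot 5; 14->slot 0
Table: [14, None, None, None, 18, 12, None]


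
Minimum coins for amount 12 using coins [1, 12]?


dp[0]=0; dp[i]=1+min(dp[i-c] for c in coins)
...dp[7]=7, dp[8]=8, dp[9]=9, dp[10]=10, dp[11]=11, dp[12]=1
Minimum coins for 12 = 1


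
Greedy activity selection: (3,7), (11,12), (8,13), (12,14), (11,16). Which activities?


Greedy: pick earliest-ending, then skip overlaps.
Selected (3 activities): [(3, 7), (11, 12), (12, 14)]


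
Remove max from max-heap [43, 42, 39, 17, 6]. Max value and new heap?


Max = 43
Replace root with last, heapify down
Resulting heap: [42, 17, 39, 6]


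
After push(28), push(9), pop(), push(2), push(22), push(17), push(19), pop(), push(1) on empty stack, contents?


push(28) -> [28]
push(9) -> [28, 9]
pop() returns 9 -> [28]
push(2) -> [28, 2]
push(22) -> [28, 2, 22]
push(17) -> [28, 2, 22, 17]
push(19) -> [28, 2, 22, 17, 19]
pop() returns 19 -> [28, 2, 22, 17]
push(1) -> [28, 2, 22, 17, 1]
Final stack (bottom to top): [28, 2, 22, 17, 1]


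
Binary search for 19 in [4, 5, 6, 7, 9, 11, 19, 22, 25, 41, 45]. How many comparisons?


Search for 19:
[0,10] mid=5 arr[5]=11
[6,10] mid=8 arr[8]=25
[6,7] mid=6 arr[6]=19
Total: 3 comparisons


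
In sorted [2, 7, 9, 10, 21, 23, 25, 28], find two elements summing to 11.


Two pointers: lo=0, hi=7
Found pair: (2, 9) summing to 11


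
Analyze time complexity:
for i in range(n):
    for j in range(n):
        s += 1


Per nesting level: O(n) * O(n) = O(n^2)
Complexity: O(n^2)


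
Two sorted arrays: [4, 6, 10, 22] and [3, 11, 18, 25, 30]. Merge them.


Compare heads, take smaller each step.
Merged: [3, 4, 6, 10, 11, 18, 22, 25, 30]


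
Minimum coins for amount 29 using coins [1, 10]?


dp[0]=0; dp[i]=1+min(dp[i-c] for c in coins)
...dp[24]=6, dp[25]=7, dp[26]=8, dp[27]=9, dp[28]=10, dp[29]=11
Minimum coins for 29 = 11


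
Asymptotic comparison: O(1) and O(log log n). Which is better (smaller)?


constant grows slower than double-logarithmic
O(1) is asymptotically smaller; O(log log n) grows faster


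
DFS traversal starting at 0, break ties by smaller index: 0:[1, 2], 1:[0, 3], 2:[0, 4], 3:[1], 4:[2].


DFS stack-based: start with [0]
Visit order: [0, 1, 3, 2, 4]


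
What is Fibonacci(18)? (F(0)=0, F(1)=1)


F(n)=F(n-1)+F(n-2)
...F(16)=987, F(17)=1597, F(18)=2584


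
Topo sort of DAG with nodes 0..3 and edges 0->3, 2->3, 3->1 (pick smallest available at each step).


Kahn's algorithm, process smallest node first
Order: [0, 2, 3, 1]


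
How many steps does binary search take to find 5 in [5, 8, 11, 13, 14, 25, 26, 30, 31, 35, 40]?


Search for 5:
[0,10] mid=5 arr[5]=25
[0,4] mid=2 arr[2]=11
[0,1] mid=0 arr[0]=5
Total: 3 comparisons


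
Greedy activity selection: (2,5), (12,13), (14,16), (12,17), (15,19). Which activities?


Greedy: pick earliest-ending, then skip overlaps.
Selected (3 activities): [(2, 5), (12, 13), (14, 16)]


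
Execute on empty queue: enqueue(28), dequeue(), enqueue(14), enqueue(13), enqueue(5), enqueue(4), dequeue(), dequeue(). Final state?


enqueue(28) -> [28]
dequeue() returns 28 -> []
enqueue(14) -> [14]
enqueue(13) -> [14, 13]
enqueue(5) -> [14, 13, 5]
enqueue(4) -> [14, 13, 5, 4]
dequeue() returns 14 -> [13, 5, 4]
dequeue() returns 13 -> [5, 4]
Final queue (front to back): [5, 4]


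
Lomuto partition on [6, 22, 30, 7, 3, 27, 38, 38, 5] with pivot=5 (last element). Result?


Elements <= 5 go left of pivot.
Result: [3, 5, 30, 7, 6, 27, 38, 38, 22], pivot at index 1


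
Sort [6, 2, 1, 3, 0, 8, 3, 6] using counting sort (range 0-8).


Count array: [1, 1, 1, 2, 0, 0, 2, 0, 1]
Reconstruct: [0, 1, 2, 3, 3, 6, 6, 8]


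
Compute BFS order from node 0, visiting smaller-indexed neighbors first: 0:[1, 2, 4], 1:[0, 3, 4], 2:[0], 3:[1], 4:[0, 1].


BFS queue: start with [0]
Visit order: [0, 1, 2, 4, 3]


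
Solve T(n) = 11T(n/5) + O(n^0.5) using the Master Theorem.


a=11, b=5, c=0.5. log_5(11)=1.490 > c=0.5. Case 1: O(n^log_b(a)) = O(n^1.490)
Complexity: O(n^1.490)


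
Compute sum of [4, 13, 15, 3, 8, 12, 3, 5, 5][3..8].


Prefix sums: [0, 4, 17, 32, 35, 43, 55, 58, 63, 68]
Sum[3..8] = prefix[9] - prefix[3] = 68 - 32 = 36


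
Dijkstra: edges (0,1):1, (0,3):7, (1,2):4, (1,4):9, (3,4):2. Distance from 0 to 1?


Dijkstra from 0:
Distances: {0: 0, 1: 1, 2: 5, 3: 7, 4: 9}
Shortest distance to 1 = 1, path = [0, 1]


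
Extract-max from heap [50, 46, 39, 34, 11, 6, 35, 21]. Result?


Max = 50
Replace root with last, heapify down
Resulting heap: [46, 34, 39, 21, 11, 6, 35]


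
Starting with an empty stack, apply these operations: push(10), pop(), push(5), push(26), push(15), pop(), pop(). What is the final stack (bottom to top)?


push(10) -> [10]
pop() returns 10 -> []
push(5) -> [5]
push(26) -> [5, 26]
push(15) -> [5, 26, 15]
pop() returns 15 -> [5, 26]
pop() returns 26 -> [5]
Final stack (bottom to top): [5]


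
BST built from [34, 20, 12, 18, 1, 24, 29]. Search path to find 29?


BST root = 34
Search for 29: compare at each node
Path: [34, 20, 24, 29]


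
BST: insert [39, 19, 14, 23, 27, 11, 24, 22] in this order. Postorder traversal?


Root = 39; build tree by BST insertion.
Postorder traversal: [11, 14, 22, 24, 27, 23, 19, 39]


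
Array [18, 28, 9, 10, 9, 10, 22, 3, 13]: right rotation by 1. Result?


Right rotate by 1: [13, 18, 28, 9, 10, 9, 10, 22, 3]


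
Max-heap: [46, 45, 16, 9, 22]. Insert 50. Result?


Append 50: [46, 45, 16, 9, 22, 50]
Bubble up: swap idx 5(50) with idx 2(16); swap idx 2(50) with idx 0(46)
Result: [50, 45, 46, 9, 22, 16]


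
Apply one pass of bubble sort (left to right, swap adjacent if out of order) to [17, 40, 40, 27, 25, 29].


After one pass: [17, 40, 27, 25, 29, 40]


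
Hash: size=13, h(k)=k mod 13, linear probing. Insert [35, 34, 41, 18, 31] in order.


Insertions: 35->slot 9; 34->slot 8; 41->slot 2; 18->slot 5; 31->slot 6
Table: [None, None, 41, None, None, 18, 31, None, 34, 35, None, None, None]


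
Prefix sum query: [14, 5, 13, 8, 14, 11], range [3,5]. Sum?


Prefix sums: [0, 14, 19, 32, 40, 54, 65]
Sum[3..5] = prefix[6] - prefix[3] = 65 - 32 = 33


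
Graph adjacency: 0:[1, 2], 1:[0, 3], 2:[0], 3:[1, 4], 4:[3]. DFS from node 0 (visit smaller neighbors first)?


DFS stack-based: start with [0]
Visit order: [0, 1, 3, 4, 2]


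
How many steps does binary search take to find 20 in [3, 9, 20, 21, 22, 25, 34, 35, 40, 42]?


Search for 20:
[0,9] mid=4 arr[4]=22
[0,3] mid=1 arr[1]=9
[2,3] mid=2 arr[2]=20
Total: 3 comparisons


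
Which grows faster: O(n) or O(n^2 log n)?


linear grows slower than n^2 log n
O(n) is asymptotically smaller; O(n^2 log n) grows faster


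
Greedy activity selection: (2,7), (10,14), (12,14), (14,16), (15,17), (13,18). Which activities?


Greedy: pick earliest-ending, then skip overlaps.
Selected (3 activities): [(2, 7), (10, 14), (14, 16)]


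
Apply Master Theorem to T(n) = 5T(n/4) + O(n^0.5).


a=5, b=4, c=0.5. log_4(5)=1.161 > c=0.5. Case 1: O(n^log_b(a)) = O(n^1.161)
Complexity: O(n^1.161)


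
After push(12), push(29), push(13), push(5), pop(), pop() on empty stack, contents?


push(12) -> [12]
push(29) -> [12, 29]
push(13) -> [12, 29, 13]
push(5) -> [12, 29, 13, 5]
pop() returns 5 -> [12, 29, 13]
pop() returns 13 -> [12, 29]
Final stack (bottom to top): [12, 29]


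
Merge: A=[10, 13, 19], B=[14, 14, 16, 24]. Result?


Compare heads, take smaller each step.
Merged: [10, 13, 14, 14, 16, 19, 24]


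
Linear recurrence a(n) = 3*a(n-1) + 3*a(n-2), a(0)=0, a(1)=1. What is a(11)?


Build bottom-up:
...a(9)=35316, a(10)=133893, a(11)=3*133893+3*35316=507627


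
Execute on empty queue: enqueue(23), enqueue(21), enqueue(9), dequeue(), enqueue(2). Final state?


enqueue(23) -> [23]
enqueue(21) -> [23, 21]
enqueue(9) -> [23, 21, 9]
dequeue() returns 23 -> [21, 9]
enqueue(2) -> [21, 9, 2]
Final queue (front to back): [21, 9, 2]


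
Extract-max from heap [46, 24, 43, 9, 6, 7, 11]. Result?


Max = 46
Replace root with last, heapify down
Resulting heap: [43, 24, 11, 9, 6, 7]


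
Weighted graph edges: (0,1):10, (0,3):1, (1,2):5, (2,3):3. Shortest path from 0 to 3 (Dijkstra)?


Dijkstra from 0:
Distances: {0: 0, 1: 9, 2: 4, 3: 1}
Shortest distance to 3 = 1, path = [0, 3]


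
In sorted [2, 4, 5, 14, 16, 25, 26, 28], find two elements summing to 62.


Two pointers: lo=0, hi=7
No pair sums to 62


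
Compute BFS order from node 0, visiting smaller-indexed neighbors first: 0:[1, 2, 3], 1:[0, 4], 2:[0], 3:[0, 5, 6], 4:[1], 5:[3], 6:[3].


BFS queue: start with [0]
Visit order: [0, 1, 2, 3, 4, 5, 6]


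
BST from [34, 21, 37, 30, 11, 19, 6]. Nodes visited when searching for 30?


BST root = 34
Search for 30: compare at each node
Path: [34, 21, 30]


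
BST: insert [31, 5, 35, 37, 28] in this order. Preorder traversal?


Root = 31; build tree by BST insertion.
Preorder traversal: [31, 5, 28, 35, 37]


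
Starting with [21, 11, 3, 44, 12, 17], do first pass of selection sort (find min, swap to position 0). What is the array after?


After one pass: [3, 11, 21, 44, 12, 17]


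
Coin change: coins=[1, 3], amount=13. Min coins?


dp[0]=0; dp[i]=1+min(dp[i-c] for c in coins)
...dp[8]=4, dp[9]=3, dp[10]=4, dp[11]=5, dp[12]=4, dp[13]=5
Minimum coins for 13 = 5


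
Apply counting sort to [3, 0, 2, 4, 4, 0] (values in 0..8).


Count array: [2, 0, 1, 1, 2, 0, 0, 0, 0]
Reconstruct: [0, 0, 2, 3, 4, 4]


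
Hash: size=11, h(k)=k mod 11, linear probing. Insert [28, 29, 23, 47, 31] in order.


Insertions: 28->slot 6; 29->slot 7; 23->slot 1; 47->slot 3; 31->slot 9
Table: [None, 23, None, 47, None, None, 28, 29, None, 31, None]


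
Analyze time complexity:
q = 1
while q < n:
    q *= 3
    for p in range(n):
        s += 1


Per nesting level: O(log n) * O(n) = O(n log n)
Complexity: O(n log n)


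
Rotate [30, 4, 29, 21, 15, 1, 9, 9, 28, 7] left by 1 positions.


Left rotate by 1: [4, 29, 21, 15, 1, 9, 9, 28, 7, 30]


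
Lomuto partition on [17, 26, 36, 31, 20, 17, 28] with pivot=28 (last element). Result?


Elements <= 28 go left of pivot.
Result: [17, 26, 20, 17, 28, 31, 36], pivot at index 4


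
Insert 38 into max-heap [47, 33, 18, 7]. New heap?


Append 38: [47, 33, 18, 7, 38]
Bubble up: swap idx 4(38) with idx 1(33)
Result: [47, 38, 18, 7, 33]


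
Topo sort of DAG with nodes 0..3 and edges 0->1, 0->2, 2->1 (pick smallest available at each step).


Kahn's algorithm, process smallest node first
Order: [0, 2, 1, 3]


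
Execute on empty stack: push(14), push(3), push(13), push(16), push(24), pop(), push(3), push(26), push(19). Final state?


push(14) -> [14]
push(3) -> [14, 3]
push(13) -> [14, 3, 13]
push(16) -> [14, 3, 13, 16]
push(24) -> [14, 3, 13, 16, 24]
pop() returns 24 -> [14, 3, 13, 16]
push(3) -> [14, 3, 13, 16, 3]
push(26) -> [14, 3, 13, 16, 3, 26]
push(19) -> [14, 3, 13, 16, 3, 26, 19]
Final stack (bottom to top): [14, 3, 13, 16, 3, 26, 19]


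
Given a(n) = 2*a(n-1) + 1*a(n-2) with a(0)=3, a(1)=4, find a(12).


Build bottom-up:
...a(10)=12467, a(11)=30098, a(12)=2*30098+1*12467=72663


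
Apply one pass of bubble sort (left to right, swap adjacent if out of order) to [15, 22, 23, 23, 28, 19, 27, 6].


After one pass: [15, 22, 23, 23, 19, 27, 6, 28]


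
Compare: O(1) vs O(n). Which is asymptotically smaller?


constant grows slower than linear
O(1) is asymptotically smaller; O(n) grows faster


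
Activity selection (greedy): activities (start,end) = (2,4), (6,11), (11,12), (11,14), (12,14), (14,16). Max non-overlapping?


Greedy: pick earliest-ending, then skip overlaps.
Selected (5 activities): [(2, 4), (6, 11), (11, 12), (12, 14), (14, 16)]


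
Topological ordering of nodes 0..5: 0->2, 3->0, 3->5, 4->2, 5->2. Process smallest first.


Kahn's algorithm, process smallest node first
Order: [1, 3, 0, 4, 5, 2]


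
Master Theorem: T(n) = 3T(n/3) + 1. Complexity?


a=3, b=3, c=0. log_3(3)=1 > c=0. Case 1: O(n^log_b(a)) = O(n)
Complexity: O(n)


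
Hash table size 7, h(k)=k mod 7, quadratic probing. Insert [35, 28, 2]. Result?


Insertions: 35->slot 0; 28->slot 1; 2->slot 2
Table: [35, 28, 2, None, None, None, None]


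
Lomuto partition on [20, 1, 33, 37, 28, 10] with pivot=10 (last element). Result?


Elements <= 10 go left of pivot.
Result: [1, 10, 33, 37, 28, 20], pivot at index 1


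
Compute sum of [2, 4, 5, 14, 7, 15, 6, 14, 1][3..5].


Prefix sums: [0, 2, 6, 11, 25, 32, 47, 53, 67, 68]
Sum[3..5] = prefix[6] - prefix[3] = 47 - 11 = 36


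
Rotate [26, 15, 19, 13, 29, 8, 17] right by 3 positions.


Right rotate by 3: [29, 8, 17, 26, 15, 19, 13]


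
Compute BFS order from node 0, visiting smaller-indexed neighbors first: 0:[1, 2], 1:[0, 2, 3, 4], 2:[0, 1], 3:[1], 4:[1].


BFS queue: start with [0]
Visit order: [0, 1, 2, 3, 4]


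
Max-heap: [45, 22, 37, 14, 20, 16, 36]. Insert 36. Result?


Append 36: [45, 22, 37, 14, 20, 16, 36, 36]
Bubble up: swap idx 7(36) with idx 3(14); swap idx 3(36) with idx 1(22)
Result: [45, 36, 37, 22, 20, 16, 36, 14]


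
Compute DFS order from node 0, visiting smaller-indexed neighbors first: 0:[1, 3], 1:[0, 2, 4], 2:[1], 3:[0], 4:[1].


DFS stack-based: start with [0]
Visit order: [0, 1, 2, 4, 3]


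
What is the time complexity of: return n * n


Analysis: constant-time operation, no loop
Complexity: O(1)


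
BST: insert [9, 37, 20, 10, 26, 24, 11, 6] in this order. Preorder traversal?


Root = 9; build tree by BST insertion.
Preorder traversal: [9, 6, 37, 20, 10, 11, 26, 24]
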